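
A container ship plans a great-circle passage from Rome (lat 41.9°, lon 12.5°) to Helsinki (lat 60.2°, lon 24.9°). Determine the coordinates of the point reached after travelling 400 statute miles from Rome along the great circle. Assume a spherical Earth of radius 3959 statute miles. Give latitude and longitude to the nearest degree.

≈ lat 47°, lon 15°

The haversine formula gives a central angle δ ≈ 0.346 rad (19.8°) between the endpoints. The total great-circle distance is δ·R ≈ 0.346 × 3959 ≈ 1369 mi, so the target fraction is f = 400/1369 ≈ 0.292.
Interpolate at f ≈ 0.292 with slerp weights a = sin((1−f)δ)/sin δ ≈ 0.715, b = sin(fδ)/sin δ ≈ 0.298.
p = a·p₁ + b·p₂ ≈ (0.654, 0.177, 0.736); φ = arcsin(p_z) ≈ 47.36°, λ = atan2(p_y, p_x) ≈ 15.19°.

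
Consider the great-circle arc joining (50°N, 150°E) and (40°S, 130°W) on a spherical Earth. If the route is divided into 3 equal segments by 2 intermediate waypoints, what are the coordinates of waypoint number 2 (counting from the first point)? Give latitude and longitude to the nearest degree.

From cos δ = sin φ₁ sin φ₂ + cos φ₁ cos φ₂ cos Δλ, the central angle is δ ≈ 1.990 rad (114.0°).
Interpolate at f = 2/3 with slerp weights a = sin((1−f)δ)/sin δ ≈ 0.674, b = sin(fδ)/sin δ ≈ 1.062.
p = a·p₁ + b·p₂ ≈ (-0.898, -0.407, -0.166); φ = arcsin(p_z) ≈ -9.58°, λ = atan2(p_y, p_x) ≈ -155.64°.

≈ (10°S, 156°W)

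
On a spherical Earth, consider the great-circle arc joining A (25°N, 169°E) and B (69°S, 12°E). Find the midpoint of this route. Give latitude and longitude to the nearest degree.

≈ (41°S, 155°E)

Convert each endpoint to a unit vector on the sphere (x = cos φ cos λ, y = cos φ sin λ, z = sin φ).
The central angle between the endpoints is δ = arccos(p₁·p₂) ≈ 2.337 rad (133.9°).
Interpolate at f = 1/2 with slerp weights a = sin((1−f)δ)/sin δ ≈ 1.277, b = sin(fδ)/sin δ ≈ 1.277.
p = a·p₁ + b·p₂ ≈ (-0.689, 0.316, -0.653); φ = arcsin(p_z) ≈ -40.74°, λ = atan2(p_y, p_x) ≈ 155.35°.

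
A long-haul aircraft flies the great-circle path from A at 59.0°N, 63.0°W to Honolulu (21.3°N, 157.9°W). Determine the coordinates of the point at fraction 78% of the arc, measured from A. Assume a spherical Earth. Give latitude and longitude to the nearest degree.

Write both endpoints as unit vectors p₁, p₂ with components (cos φ cos λ, cos φ sin λ, sin φ).
The central angle between the endpoints is δ = arccos(p₁·p₂) ≈ 1.297 rad (74.3°).
Interpolate at f = 0.78 with slerp weights a = sin((1−f)δ)/sin δ ≈ 0.292, b = sin(fδ)/sin δ ≈ 0.881.
p = a·p₁ + b·p₂ ≈ (-0.692, -0.443, 0.570); φ = arcsin(p_z) ≈ 34.78°, λ = atan2(p_y, p_x) ≈ -147.37°.

≈ 35°N, 147°W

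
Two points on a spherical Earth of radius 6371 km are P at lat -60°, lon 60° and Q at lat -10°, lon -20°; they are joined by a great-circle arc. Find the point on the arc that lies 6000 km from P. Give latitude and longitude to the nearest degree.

≈ lat -29°, lon -7°

Convert each endpoint to a unit vector on the sphere (x = cos φ cos λ, y = cos φ sin λ, z = sin φ).
The central angle between the endpoints is δ = arccos(p₁·p₂) ≈ 1.333 rad (76.4°). The total great-circle distance is δ·R ≈ 1.333 × 6371 ≈ 8490 km, so the target fraction is f = 6000/8490 ≈ 0.707.
Interpolate at f ≈ 0.707 with slerp weights a = sin((1−f)δ)/sin δ ≈ 0.392, b = sin(fδ)/sin δ ≈ 0.832.
p = a·p₁ + b·p₂ ≈ (0.868, -0.110, -0.484); φ = arcsin(p_z) ≈ -28.95°, λ = atan2(p_y, p_x) ≈ -7.25°.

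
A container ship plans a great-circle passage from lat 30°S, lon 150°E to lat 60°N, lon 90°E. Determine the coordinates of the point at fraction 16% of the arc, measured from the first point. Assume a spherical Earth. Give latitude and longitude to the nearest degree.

Convert each endpoint to a unit vector on the sphere (x = cos φ cos λ, y = cos φ sin λ, z = sin φ).
The central angle between the endpoints is δ = arccos(p₁·p₂) ≈ 1.789 rad (102.5°).
Interpolate at f = 0.16 with slerp weights a = sin((1−f)δ)/sin δ ≈ 1.022, b = sin(fδ)/sin δ ≈ 0.289.
p = a·p₁ + b·p₂ ≈ (-0.766, 0.587, -0.260); φ = arcsin(p_z) ≈ -15.10°, λ = atan2(p_y, p_x) ≈ 142.55°.

≈ lat 15°S, lon 143°E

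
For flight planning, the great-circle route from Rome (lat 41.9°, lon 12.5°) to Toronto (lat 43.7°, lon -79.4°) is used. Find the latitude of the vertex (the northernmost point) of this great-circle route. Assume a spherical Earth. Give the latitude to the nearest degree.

The great circle lies in the plane with unit normal n̂ = (p₁ × p₂)/|p₁ × p₂|.
Here n̂_z ≈ -0.600; the vertex latitude is φ_max = arccos|n̂_z| ≈ 53.1°.
Check via Clairaut: cos φ_max = |cos φ₁| · sin C = cos(41.9°)·sin(53.7°) ≈ 0.600, again giving ≈ 53.1°.

≈ 53°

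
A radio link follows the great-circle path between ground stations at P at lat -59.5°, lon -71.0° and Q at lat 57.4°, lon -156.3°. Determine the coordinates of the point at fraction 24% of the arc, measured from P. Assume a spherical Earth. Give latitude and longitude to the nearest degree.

≈ lat -33°, lon -100°

Write both endpoints as unit vectors p₁, p₂ with components (cos φ cos λ, cos φ sin λ, sin φ).
The central angle between the endpoints is δ = arccos(p₁·p₂) ≈ 2.351 rad (134.7°).
Interpolate at f = 0.24 with slerp weights a = sin((1−f)δ)/sin δ ≈ 1.374, b = sin(fδ)/sin δ ≈ 0.752.
p = a·p₁ + b·p₂ ≈ (-0.144, -0.822, -0.550); φ = arcsin(p_z) ≈ -33.38°, λ = atan2(p_y, p_x) ≈ -99.94°.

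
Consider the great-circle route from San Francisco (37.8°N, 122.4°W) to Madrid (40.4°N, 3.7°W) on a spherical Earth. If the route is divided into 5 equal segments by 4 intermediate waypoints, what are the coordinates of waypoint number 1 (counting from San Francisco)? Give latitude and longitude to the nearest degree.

≈ 49°N, 105°W

Write both endpoints as unit vectors p₁, p₂ with components (cos φ cos λ, cos φ sin λ, sin φ).
The central angle between the endpoints is δ = arccos(p₁·p₂) ≈ 1.462 rad (83.8°).
Interpolate at f = 1/5 with slerp weights a = sin((1−f)δ)/sin δ ≈ 0.926, b = sin(fδ)/sin δ ≈ 0.290.
p = a·p₁ + b·p₂ ≈ (-0.172, -0.632, 0.756); φ = arcsin(p_z) ≈ 49.08°, λ = atan2(p_y, p_x) ≈ -105.20°.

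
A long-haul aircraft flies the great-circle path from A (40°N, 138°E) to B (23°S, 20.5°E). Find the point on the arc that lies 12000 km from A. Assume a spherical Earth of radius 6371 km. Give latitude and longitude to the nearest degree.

The haversine formula gives a central angle δ ≈ 2.186 rad (125.2°) between the endpoints. The total great-circle distance is δ·R ≈ 2.186 × 6371 ≈ 13924 km, so the target fraction is f = 12000/13924 ≈ 0.862.
Interpolate at f ≈ 0.862 with slerp weights a = sin((1−f)δ)/sin δ ≈ 0.364, b = sin(fδ)/sin δ ≈ 1.165.
p = a·p₁ + b·p₂ ≈ (0.797, 0.562, -0.221); φ = arcsin(p_z) ≈ -12.77°, λ = atan2(p_y, p_x) ≈ 35.20°.

≈ (13°S, 35°E)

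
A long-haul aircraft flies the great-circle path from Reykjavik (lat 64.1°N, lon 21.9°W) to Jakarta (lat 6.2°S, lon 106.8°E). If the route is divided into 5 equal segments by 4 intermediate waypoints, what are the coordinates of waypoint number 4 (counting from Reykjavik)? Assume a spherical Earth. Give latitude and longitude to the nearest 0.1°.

Write both endpoints as unit vectors p₁, p₂ with components (cos φ cos λ, cos φ sin λ, sin φ).
The central angle between the endpoints is δ = arccos(p₁·p₂) ≈ 1.948 rad (111.6°).
Interpolate at f = 4/5 with slerp weights a = sin((1−f)δ)/sin δ ≈ 0.409, b = sin(fδ)/sin δ ≈ 1.076.
p = a·p₁ + b·p₂ ≈ (-0.143, 0.957, 0.251); φ = arcsin(p_z) ≈ 14.56°, λ = atan2(p_y, p_x) ≈ 98.52°.

≈ lat 14.6°N, lon 98.5°E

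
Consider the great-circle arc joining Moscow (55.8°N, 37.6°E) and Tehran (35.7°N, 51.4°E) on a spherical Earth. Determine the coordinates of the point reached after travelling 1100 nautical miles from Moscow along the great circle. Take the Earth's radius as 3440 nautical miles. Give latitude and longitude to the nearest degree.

≈ 39°N, 50°E

The haversine formula gives a central angle δ ≈ 0.387 rad (22.2°) between the endpoints. The total great-circle distance is δ·R ≈ 0.387 × 3440 ≈ 1332 nmi, so the target fraction is f = 1100/1332 ≈ 0.826.
Interpolate at f ≈ 0.826 with slerp weights a = sin((1−f)δ)/sin δ ≈ 0.179, b = sin(fδ)/sin δ ≈ 0.832.
p = a·p₁ + b·p₂ ≈ (0.501, 0.589, 0.633); φ = arcsin(p_z) ≈ 39.31°, λ = atan2(p_y, p_x) ≈ 49.63°.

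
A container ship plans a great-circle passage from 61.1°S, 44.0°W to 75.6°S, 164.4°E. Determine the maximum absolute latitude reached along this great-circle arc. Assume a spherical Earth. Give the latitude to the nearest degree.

The great circle lies in the plane with unit normal n̂ = (p₁ × p₂)/|p₁ × p₂|.
Here n̂_z ≈ -0.085; the vertex latitude is φ_max = arccos|n̂_z| ≈ 85.1°.
Check via Clairaut: cos φ_max = |cos φ₁| · sin C = cos(61.1°)·sin(169.8°) ≈ 0.085, again giving ≈ 85.1°.

≈ 85°S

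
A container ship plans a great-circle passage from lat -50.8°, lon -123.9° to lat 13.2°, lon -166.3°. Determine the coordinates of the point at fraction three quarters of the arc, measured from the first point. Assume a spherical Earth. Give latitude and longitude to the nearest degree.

≈ lat -3°, lon -158°

The haversine formula gives a central angle δ ≈ 1.290 rad (73.9°) between the endpoints.
Interpolate at f = 3/4 with slerp weights a = sin((1−f)δ)/sin δ ≈ 0.330, b = sin(fδ)/sin δ ≈ 0.857.
p = a·p₁ + b·p₂ ≈ (-0.927, -0.371, -0.060); φ = arcsin(p_z) ≈ -3.43°, λ = atan2(p_y, p_x) ≈ -158.21°.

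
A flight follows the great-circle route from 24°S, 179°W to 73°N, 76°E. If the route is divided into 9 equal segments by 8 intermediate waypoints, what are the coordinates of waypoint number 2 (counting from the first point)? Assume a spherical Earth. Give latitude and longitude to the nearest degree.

≈ 1°N, 173°E

Convert each endpoint to a unit vector on the sphere (x = cos φ cos λ, y = cos φ sin λ, z = sin φ).
The central angle between the endpoints is δ = arccos(p₁·p₂) ≈ 2.047 rad (117.3°).
Interpolate at f = 2/9 with slerp weights a = sin((1−f)δ)/sin δ ≈ 1.125, b = sin(fδ)/sin δ ≈ 0.494.
p = a·p₁ + b·p₂ ≈ (-0.992, 0.122, 0.015); φ = arcsin(p_z) ≈ 0.87°, λ = atan2(p_y, p_x) ≈ 172.98°.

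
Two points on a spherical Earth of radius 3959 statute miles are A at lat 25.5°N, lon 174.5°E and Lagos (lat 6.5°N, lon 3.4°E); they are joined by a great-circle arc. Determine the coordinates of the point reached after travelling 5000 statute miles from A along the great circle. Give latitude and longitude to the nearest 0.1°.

From cos δ = sin φ₁ sin φ₂ + cos φ₁ cos φ₂ cos Δλ, the central angle is δ ≈ 2.563 rad (146.9°). The total great-circle distance is δ·R ≈ 2.563 × 3959 ≈ 10147 mi, so the target fraction is f = 5000/10147 ≈ 0.493.
Interpolate at f ≈ 0.493 with slerp weights a = sin((1−f)δ)/sin δ ≈ 1.762, b = sin(fδ)/sin δ ≈ 1.743.
p = a·p₁ + b·p₂ ≈ (0.145, 0.255, 0.956); φ = arcsin(p_z) ≈ 72.92°, λ = atan2(p_y, p_x) ≈ 60.33°.

≈ lat 72.9°N, lon 60.3°E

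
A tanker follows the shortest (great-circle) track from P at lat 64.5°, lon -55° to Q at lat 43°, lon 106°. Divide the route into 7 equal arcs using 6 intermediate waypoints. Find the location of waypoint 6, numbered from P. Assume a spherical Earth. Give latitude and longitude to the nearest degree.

≈ lat 53°, lon 104°

Write both endpoints as unit vectors p₁, p₂ with components (cos φ cos λ, cos φ sin λ, sin φ).
The central angle between the endpoints is δ = arccos(p₁·p₂) ≈ 1.247 rad (71.5°).
Interpolate at f = 6/7 with slerp weights a = sin((1−f)δ)/sin δ ≈ 0.187, b = sin(fδ)/sin δ ≈ 0.925.
p = a·p₁ + b·p₂ ≈ (-0.140, 0.584, 0.799); φ = arcsin(p_z) ≈ 53.07°, λ = atan2(p_y, p_x) ≈ 103.50°.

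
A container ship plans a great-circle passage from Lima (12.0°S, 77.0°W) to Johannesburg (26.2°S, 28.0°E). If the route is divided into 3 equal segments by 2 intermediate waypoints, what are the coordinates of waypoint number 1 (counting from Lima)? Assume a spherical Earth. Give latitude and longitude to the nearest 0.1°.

≈ 25.5°S, 45.5°W

Write both endpoints as unit vectors p₁, p₂ with components (cos φ cos λ, cos φ sin λ, sin φ).
The central angle between the endpoints is δ = arccos(p₁·p₂) ≈ 1.707 rad (97.8°).
Interpolate at f = 1/3 with slerp weights a = sin((1−f)δ)/sin δ ≈ 0.916, b = sin(fδ)/sin δ ≈ 0.544.
p = a·p₁ + b·p₂ ≈ (0.632, -0.644, -0.431); φ = arcsin(p_z) ≈ -25.50°, λ = atan2(p_y, p_x) ≈ -45.53°.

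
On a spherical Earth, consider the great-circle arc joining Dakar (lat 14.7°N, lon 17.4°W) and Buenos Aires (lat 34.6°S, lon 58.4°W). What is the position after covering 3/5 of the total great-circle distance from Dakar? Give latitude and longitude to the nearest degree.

≈ lat 16°S, lon 40°W

The haversine formula gives a central angle δ ≈ 1.096 rad (62.8°) between the endpoints.
Interpolate at f = 3/5 with slerp weights a = sin((1−f)δ)/sin δ ≈ 0.477, b = sin(fδ)/sin δ ≈ 0.687.
p = a·p₁ + b·p₂ ≈ (0.737, -0.620, -0.269); φ = arcsin(p_z) ≈ -15.61°, λ = atan2(p_y, p_x) ≈ -40.07°.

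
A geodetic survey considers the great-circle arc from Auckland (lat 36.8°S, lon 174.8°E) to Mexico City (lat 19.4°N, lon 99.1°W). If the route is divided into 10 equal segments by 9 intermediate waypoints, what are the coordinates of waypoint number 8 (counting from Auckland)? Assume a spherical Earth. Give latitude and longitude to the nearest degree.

≈ lat 7°N, lon 115°W

Convert each endpoint to a unit vector on the sphere (x = cos φ cos λ, y = cos φ sin λ, z = sin φ).
The central angle between the endpoints is δ = arccos(p₁·p₂) ≈ 1.719 rad (98.5°).
Interpolate at f = 8/10 with slerp weights a = sin((1−f)δ)/sin δ ≈ 0.341, b = sin(fδ)/sin δ ≈ 0.992.
p = a·p₁ + b·p₂ ≈ (-0.420, -0.899, 0.125); φ = arcsin(p_z) ≈ 7.20°, λ = atan2(p_y, p_x) ≈ -115.03°.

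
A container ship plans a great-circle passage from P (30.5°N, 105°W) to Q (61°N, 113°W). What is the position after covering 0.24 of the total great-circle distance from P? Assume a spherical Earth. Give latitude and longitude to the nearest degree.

≈ (38°N, 106°W)

Write both endpoints as unit vectors p₁, p₂ with components (cos φ cos λ, cos φ sin λ, sin φ).
The central angle between the endpoints is δ = arccos(p₁·p₂) ≈ 0.540 rad (31.0°).
Interpolate at f = 0.24 with slerp weights a = sin((1−f)δ)/sin δ ≈ 0.776, b = sin(fδ)/sin δ ≈ 0.251.
p = a·p₁ + b·p₂ ≈ (-0.221, -0.758, 0.614); φ = arcsin(p_z) ≈ 37.86°, λ = atan2(p_y, p_x) ≈ -106.23°.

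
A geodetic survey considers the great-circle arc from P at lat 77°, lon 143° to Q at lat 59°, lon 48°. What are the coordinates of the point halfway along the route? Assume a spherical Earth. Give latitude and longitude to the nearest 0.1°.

≈ lat 73.5°, lon 72.3°

Write both endpoints as unit vectors p₁, p₂ with components (cos φ cos λ, cos φ sin λ, sin φ).
The central angle between the endpoints is δ = arccos(p₁·p₂) ≈ 0.600 rad (34.4°).
Interpolate at f = 1/2 with slerp weights a = sin((1−f)δ)/sin δ ≈ 0.523, b = sin(fδ)/sin δ ≈ 0.523.
p = a·p₁ + b·p₂ ≈ (0.086, 0.271, 0.959); φ = arcsin(p_z) ≈ 73.46°, λ = atan2(p_y, p_x) ≈ 72.34°.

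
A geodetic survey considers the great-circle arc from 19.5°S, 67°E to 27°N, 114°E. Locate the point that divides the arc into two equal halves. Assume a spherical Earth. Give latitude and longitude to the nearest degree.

The haversine formula gives a central angle δ ≈ 1.136 rad (65.1°) between the endpoints.
Interpolate at f = 1/2 with slerp weights a = sin((1−f)δ)/sin δ ≈ 0.593, b = sin(fδ)/sin δ ≈ 0.593.
p = a·p₁ + b·p₂ ≈ (0.004, 0.997, 0.071); φ = arcsin(p_z) ≈ 4.09°, λ = atan2(p_y, p_x) ≈ 89.80°.

≈ 4°N, 90°E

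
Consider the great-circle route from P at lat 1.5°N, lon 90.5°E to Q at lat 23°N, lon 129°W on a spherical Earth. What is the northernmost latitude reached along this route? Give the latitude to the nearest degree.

≈ 35°N

The great circle lies in the plane with unit normal n̂ = (p₁ × p₂)/|p₁ × p₂|.
Here n̂_z ≈ +0.819; the vertex latitude is φ_max = arccos|n̂_z| ≈ 35.0°.
Check via Clairaut: cos φ_max = |cos φ₁| · sin C = cos(1.5°)·sin(55.1°) ≈ 0.819, again giving ≈ 35.0°.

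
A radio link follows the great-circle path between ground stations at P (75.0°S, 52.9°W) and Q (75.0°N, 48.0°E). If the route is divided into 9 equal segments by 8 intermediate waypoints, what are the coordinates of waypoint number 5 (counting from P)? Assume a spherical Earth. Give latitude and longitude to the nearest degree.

The haversine formula gives a central angle δ ≈ 2.810 rad (161.0°) between the endpoints.
Interpolate at f = 5/9 with slerp weights a = sin((1−f)δ)/sin δ ≈ 2.918, b = sin(fδ)/sin δ ≈ 3.076.
p = a·p₁ + b·p₂ ≈ (0.988, -0.011, 0.152); φ = arcsin(p_z) ≈ 8.76°, λ = atan2(p_y, p_x) ≈ -0.63°.

≈ (9°N, 1°W)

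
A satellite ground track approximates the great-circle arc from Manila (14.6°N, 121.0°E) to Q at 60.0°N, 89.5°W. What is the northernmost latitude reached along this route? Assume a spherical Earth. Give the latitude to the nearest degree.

The great circle lies in the plane with unit normal n̂ = (p₁ × p₂)/|p₁ × p₂|.
Here n̂_z ≈ +0.251; the vertex latitude is φ_max = arccos|n̂_z| ≈ 75.5°.

≈ 75°N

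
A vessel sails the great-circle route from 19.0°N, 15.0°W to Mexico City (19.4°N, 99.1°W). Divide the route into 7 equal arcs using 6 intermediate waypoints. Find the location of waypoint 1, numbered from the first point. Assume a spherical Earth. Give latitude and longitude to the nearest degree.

The haversine formula gives a central angle δ ≈ 1.370 rad (78.5°) between the endpoints.
Interpolate at f = 1/7 with slerp weights a = sin((1−f)δ)/sin δ ≈ 0.941, b = sin(fδ)/sin δ ≈ 0.198.
p = a·p₁ + b·p₂ ≈ (0.830, -0.415, 0.372); φ = arcsin(p_z) ≈ 21.86°, λ = atan2(p_y, p_x) ≈ -26.57°.

≈ 22°N, 27°W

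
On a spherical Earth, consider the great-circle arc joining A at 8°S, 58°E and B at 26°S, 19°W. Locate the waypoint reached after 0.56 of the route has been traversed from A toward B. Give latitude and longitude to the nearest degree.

The haversine formula gives a central angle δ ≈ 1.307 rad (74.9°) between the endpoints.
Interpolate at f = 0.56 with slerp weights a = sin((1−f)δ)/sin δ ≈ 0.563, b = sin(fδ)/sin δ ≈ 0.692.
p = a·p₁ + b·p₂ ≈ (0.884, 0.271, -0.382); φ = arcsin(p_z) ≈ -22.45°, λ = atan2(p_y, p_x) ≈ 17.02°.

≈ 22°S, 17°E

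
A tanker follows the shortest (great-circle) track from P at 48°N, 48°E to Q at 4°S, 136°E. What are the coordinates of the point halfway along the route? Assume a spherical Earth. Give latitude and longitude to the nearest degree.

The haversine formula gives a central angle δ ≈ 1.599 rad (91.6°) between the endpoints.
Interpolate at f = 1/2 with slerp weights a = sin((1−f)δ)/sin δ ≈ 0.717, b = sin(fδ)/sin δ ≈ 0.717.
p = a·p₁ + b·p₂ ≈ (-0.194, 0.854, 0.483); φ = arcsin(p_z) ≈ 28.89°, λ = atan2(p_y, p_x) ≈ 102.77°.

≈ 29°N, 103°E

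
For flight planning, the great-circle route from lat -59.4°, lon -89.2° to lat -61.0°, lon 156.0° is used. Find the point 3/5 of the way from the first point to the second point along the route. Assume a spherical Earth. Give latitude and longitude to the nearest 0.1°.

The haversine formula gives a central angle δ ≈ 0.864 rad (49.5°) between the endpoints.
Interpolate at f = 3/5 with slerp weights a = sin((1−f)δ)/sin δ ≈ 0.445, b = sin(fδ)/sin δ ≈ 0.652.
p = a·p₁ + b·p₂ ≈ (-0.285, -0.098, -0.953); φ = arcsin(p_z) ≈ -72.43°, λ = atan2(p_y, p_x) ≈ -161.00°.

≈ lat -72.4°, lon -161.0°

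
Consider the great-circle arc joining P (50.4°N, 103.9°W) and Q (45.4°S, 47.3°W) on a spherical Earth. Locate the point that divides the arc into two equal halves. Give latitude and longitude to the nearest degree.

The haversine formula gives a central angle δ ≈ 1.878 rad (107.6°) between the endpoints.
Interpolate at f = 1/2 with slerp weights a = sin((1−f)δ)/sin δ ≈ 0.847, b = sin(fδ)/sin δ ≈ 0.847.
p = a·p₁ + b·p₂ ≈ (0.273, -0.961, 0.050); φ = arcsin(p_z) ≈ 2.84°, λ = atan2(p_y, p_x) ≈ -74.11°.

≈ (3°N, 74°W)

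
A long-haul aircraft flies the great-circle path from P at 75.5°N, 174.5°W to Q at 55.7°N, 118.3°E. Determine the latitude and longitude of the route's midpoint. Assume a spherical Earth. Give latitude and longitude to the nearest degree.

≈ 69°N, 138°E

Convert each endpoint to a unit vector on the sphere (x = cos φ cos λ, y = cos φ sin λ, z = sin φ).
The central angle between the endpoints is δ = arccos(p₁·p₂) ≈ 0.546 rad (31.3°).
Interpolate at f = 1/2 with slerp weights a = sin((1−f)δ)/sin δ ≈ 0.519, b = sin(fδ)/sin δ ≈ 0.519.
p = a·p₁ + b·p₂ ≈ (-0.268, 0.245, 0.932); φ = arcsin(p_z) ≈ 68.70°, λ = atan2(p_y, p_x) ≈ 137.56°.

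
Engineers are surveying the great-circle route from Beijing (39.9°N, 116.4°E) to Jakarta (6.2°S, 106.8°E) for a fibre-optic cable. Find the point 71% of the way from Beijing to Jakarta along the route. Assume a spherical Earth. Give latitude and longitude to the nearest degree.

Convert each endpoint to a unit vector on the sphere (x = cos φ cos λ, y = cos φ sin λ, z = sin φ).
The central angle between the endpoints is δ = arccos(p₁·p₂) ≈ 0.819 rad (46.9°).
Interpolate at f = 0.71 with slerp weights a = sin((1−f)δ)/sin δ ≈ 0.322, b = sin(fδ)/sin δ ≈ 0.752.
p = a·p₁ + b·p₂ ≈ (-0.326, 0.937, 0.125); φ = arcsin(p_z) ≈ 7.20°, λ = atan2(p_y, p_x) ≈ 109.18°.

≈ 7°N, 109°E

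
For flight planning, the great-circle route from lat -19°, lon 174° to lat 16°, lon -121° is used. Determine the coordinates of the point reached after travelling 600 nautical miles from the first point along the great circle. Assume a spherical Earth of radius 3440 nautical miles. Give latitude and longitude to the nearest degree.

Convert each endpoint to a unit vector on the sphere (x = cos φ cos λ, y = cos φ sin λ, z = sin φ).
The central angle between the endpoints is δ = arccos(p₁·p₂) ≈ 1.272 rad (72.9°). The total great-circle distance is δ·R ≈ 1.272 × 3440 ≈ 4376 nmi, so the target fraction is f = 600/4376 ≈ 0.137.
Interpolate at f ≈ 0.137 with slerp weights a = sin((1−f)δ)/sin δ ≈ 0.931, b = sin(fδ)/sin δ ≈ 0.182.
p = a·p₁ + b·p₂ ≈ (-0.966, -0.058, -0.253); φ = arcsin(p_z) ≈ -14.67°, λ = atan2(p_y, p_x) ≈ -176.59°.

≈ lat -15°, lon -177°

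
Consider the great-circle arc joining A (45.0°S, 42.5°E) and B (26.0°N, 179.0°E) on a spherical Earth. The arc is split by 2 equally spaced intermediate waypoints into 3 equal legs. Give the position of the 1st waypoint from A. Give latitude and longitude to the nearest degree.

Convert each endpoint to a unit vector on the sphere (x = cos φ cos λ, y = cos φ sin λ, z = sin φ).
The central angle between the endpoints is δ = arccos(p₁·p₂) ≈ 2.451 rad (140.4°).
Interpolate at f = 1/3 with slerp weights a = sin((1−f)δ)/sin δ ≈ 1.567, b = sin(fδ)/sin δ ≈ 1.145.
p = a·p₁ + b·p₂ ≈ (-0.212, 0.767, -0.606); φ = arcsin(p_z) ≈ -37.31°, λ = atan2(p_y, p_x) ≈ 105.45°.

≈ (37°S, 105°E)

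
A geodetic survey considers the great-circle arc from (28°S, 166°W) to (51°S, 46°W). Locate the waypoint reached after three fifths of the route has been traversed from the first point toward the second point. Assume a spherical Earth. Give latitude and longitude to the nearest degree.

Write both endpoints as unit vectors p₁, p₂ with components (cos φ cos λ, cos φ sin λ, sin φ).
The central angle between the endpoints is δ = arccos(p₁·p₂) ≈ 1.484 rad (85.0°).
Interpolate at f = 3/5 with slerp weights a = sin((1−f)δ)/sin δ ≈ 0.561, b = sin(fδ)/sin δ ≈ 0.780.
p = a·p₁ + b·p₂ ≈ (-0.140, -0.473, -0.870); φ = arcsin(p_z) ≈ -60.44°, λ = atan2(p_y, p_x) ≈ -106.47°.

≈ (60°S, 106°W)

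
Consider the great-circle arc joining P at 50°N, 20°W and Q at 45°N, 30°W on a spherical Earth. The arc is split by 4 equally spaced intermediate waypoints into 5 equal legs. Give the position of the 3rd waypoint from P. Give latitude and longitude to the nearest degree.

From cos δ = sin φ₁ sin φ₂ + cos φ₁ cos φ₂ cos Δλ, the central angle is δ ≈ 0.146 rad (8.4°).
Interpolate at f = 3/5 with slerp weights a = sin((1−f)δ)/sin δ ≈ 0.401, b = sin(fδ)/sin δ ≈ 0.601.
p = a·p₁ + b·p₂ ≈ (0.611, -0.301, 0.733); φ = arcsin(p_z) ≈ 47.10°, λ = atan2(p_y, p_x) ≈ -26.23°.

≈ 47°N, 26°W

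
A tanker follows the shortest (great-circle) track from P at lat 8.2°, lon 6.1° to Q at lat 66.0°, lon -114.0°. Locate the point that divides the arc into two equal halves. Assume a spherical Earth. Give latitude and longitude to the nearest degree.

≈ lat 51°, lon -18°

Convert each endpoint to a unit vector on the sphere (x = cos φ cos λ, y = cos φ sin λ, z = sin φ).
The central angle between the endpoints is δ = arccos(p₁·p₂) ≈ 1.642 rad (94.1°).
Interpolate at f = 1/2 with slerp weights a = sin((1−f)δ)/sin δ ≈ 0.734, b = sin(fδ)/sin δ ≈ 0.734.
p = a·p₁ + b·p₂ ≈ (0.601, -0.195, 0.775); φ = arcsin(p_z) ≈ 50.81°, λ = atan2(p_y, p_x) ≈ -18.02°.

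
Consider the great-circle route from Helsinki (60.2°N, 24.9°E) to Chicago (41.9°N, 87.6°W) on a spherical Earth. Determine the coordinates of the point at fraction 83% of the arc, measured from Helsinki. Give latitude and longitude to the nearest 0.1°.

≈ 51.0°N, 78.8°W

From cos δ = sin φ₁ sin φ₂ + cos φ₁ cos φ₂ cos Δλ, the central angle is δ ≈ 1.117 rad (64.0°).
Interpolate at f = 0.83 with slerp weights a = sin((1−f)δ)/sin δ ≈ 0.210, b = sin(fδ)/sin δ ≈ 0.890.
p = a·p₁ + b·p₂ ≈ (0.122, -0.618, 0.777); φ = arcsin(p_z) ≈ 50.96°, λ = atan2(p_y, p_x) ≈ -78.79°.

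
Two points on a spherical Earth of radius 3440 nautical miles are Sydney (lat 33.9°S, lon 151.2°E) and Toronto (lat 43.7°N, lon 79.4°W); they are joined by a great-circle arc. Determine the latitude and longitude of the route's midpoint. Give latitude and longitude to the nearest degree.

From cos δ = sin φ₁ sin φ₂ + cos φ₁ cos φ₂ cos Δλ, the central angle is δ ≈ 2.444 rad (140.0°).
Interpolate at f = 1/2 with slerp weights a = sin((1−f)δ)/sin δ ≈ 1.462, b = sin(fδ)/sin δ ≈ 1.462.
p = a·p₁ + b·p₂ ≈ (-0.869, -0.454, 0.195); φ = arcsin(p_z) ≈ 11.23°, λ = atan2(p_y, p_x) ≈ -152.40°.

≈ lat 11°N, lon 152°W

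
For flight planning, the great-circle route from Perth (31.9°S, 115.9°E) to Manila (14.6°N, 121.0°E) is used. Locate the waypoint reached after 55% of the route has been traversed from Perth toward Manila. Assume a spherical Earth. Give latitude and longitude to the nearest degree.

≈ (6°S, 119°E)

Convert each endpoint to a unit vector on the sphere (x = cos φ cos λ, y = cos φ sin λ, z = sin φ).
The central angle between the endpoints is δ = arccos(p₁·p₂) ≈ 0.816 rad (46.8°).
Interpolate at f = 0.55 with slerp weights a = sin((1−f)δ)/sin δ ≈ 0.493, b = sin(fδ)/sin δ ≈ 0.596.
p = a·p₁ + b·p₂ ≈ (-0.480, 0.870, -0.110); φ = arcsin(p_z) ≈ -6.33°, λ = atan2(p_y, p_x) ≈ 118.86°.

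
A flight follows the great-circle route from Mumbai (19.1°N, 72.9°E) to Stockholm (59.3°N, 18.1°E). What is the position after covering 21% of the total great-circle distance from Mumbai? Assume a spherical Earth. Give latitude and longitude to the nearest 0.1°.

Convert each endpoint to a unit vector on the sphere (x = cos φ cos λ, y = cos φ sin λ, z = sin φ).
The central angle between the endpoints is δ = arccos(p₁·p₂) ≈ 0.977 rad (56.0°).
Interpolate at f = 0.21 with slerp weights a = sin((1−f)δ)/sin δ ≈ 0.842, b = sin(fδ)/sin δ ≈ 0.246.
p = a·p₁ + b·p₂ ≈ (0.353, 0.799, 0.487); φ = arcsin(p_z) ≈ 29.13°, λ = atan2(p_y, p_x) ≈ 66.16°.

≈ (29.1°N, 66.2°E)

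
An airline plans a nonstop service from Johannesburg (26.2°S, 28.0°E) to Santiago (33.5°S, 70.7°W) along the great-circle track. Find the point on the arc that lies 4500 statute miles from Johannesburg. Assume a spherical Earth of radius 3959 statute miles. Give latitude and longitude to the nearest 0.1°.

≈ (39.6°S, 50.4°W)

Convert each endpoint to a unit vector on the sphere (x = cos φ cos λ, y = cos φ sin λ, z = sin φ).
The central angle between the endpoints is δ = arccos(p₁·p₂) ≈ 1.440 rad (82.5°). The total great-circle distance is δ·R ≈ 1.440 × 3959 ≈ 5701 mi, so the target fraction is f = 4500/5701 ≈ 0.789.
Interpolate at f ≈ 0.789 with slerp weights a = sin((1−f)δ)/sin δ ≈ 0.301, b = sin(fδ)/sin δ ≈ 0.915.
p = a·p₁ + b·p₂ ≈ (0.491, -0.593, -0.638); φ = arcsin(p_z) ≈ -39.65°, λ = atan2(p_y, p_x) ≈ -50.40°.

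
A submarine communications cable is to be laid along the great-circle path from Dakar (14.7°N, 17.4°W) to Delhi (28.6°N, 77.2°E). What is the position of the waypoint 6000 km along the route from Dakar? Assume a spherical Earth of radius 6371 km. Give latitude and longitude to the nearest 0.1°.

≈ 31.7°N, 39.0°E

The haversine formula gives a central angle δ ≈ 1.517 rad (86.9°) between the endpoints. The total great-circle distance is δ·R ≈ 1.517 × 6371 ≈ 9667 km, so the target fraction is f = 6000/9667 ≈ 0.621.
Interpolate at f ≈ 0.621 with slerp weights a = sin((1−f)δ)/sin δ ≈ 0.545, b = sin(fδ)/sin δ ≈ 0.810.
p = a·p₁ + b·p₂ ≈ (0.661, 0.536, 0.526); φ = arcsin(p_z) ≈ 31.73°, λ = atan2(p_y, p_x) ≈ 39.03°.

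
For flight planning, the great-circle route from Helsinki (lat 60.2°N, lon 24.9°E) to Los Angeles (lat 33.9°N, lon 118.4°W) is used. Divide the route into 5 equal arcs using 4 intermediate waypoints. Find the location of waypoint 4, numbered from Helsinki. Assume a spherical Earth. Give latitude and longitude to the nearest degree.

Convert each endpoint to a unit vector on the sphere (x = cos φ cos λ, y = cos φ sin λ, z = sin φ).
The central angle between the endpoints is δ = arccos(p₁·p₂) ≈ 1.417 rad (81.2°).
Interpolate at f = 4/5 with slerp weights a = sin((1−f)δ)/sin δ ≈ 0.283, b = sin(fδ)/sin δ ≈ 0.917.
p = a·p₁ + b·p₂ ≈ (-0.234, -0.610, 0.757); φ = arcsin(p_z) ≈ 49.19°, λ = atan2(p_y, p_x) ≈ -111.01°.

≈ lat 49°N, lon 111°W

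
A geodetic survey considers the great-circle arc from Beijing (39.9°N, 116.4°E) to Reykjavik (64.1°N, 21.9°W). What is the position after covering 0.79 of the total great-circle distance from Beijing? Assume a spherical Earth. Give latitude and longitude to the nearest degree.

≈ 75°N, 9°E

From cos δ = sin φ₁ sin φ₂ + cos φ₁ cos φ₂ cos Δλ, the central angle is δ ≈ 1.238 rad (70.9°).
Interpolate at f = 0.79 with slerp weights a = sin((1−f)δ)/sin δ ≈ 0.272, b = sin(fδ)/sin δ ≈ 0.878.
p = a·p₁ + b·p₂ ≈ (0.263, 0.044, 0.964); φ = arcsin(p_z) ≈ 74.54°, λ = atan2(p_y, p_x) ≈ 9.48°.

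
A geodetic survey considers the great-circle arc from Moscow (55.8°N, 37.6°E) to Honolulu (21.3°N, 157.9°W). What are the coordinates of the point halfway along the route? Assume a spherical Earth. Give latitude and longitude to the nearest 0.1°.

≈ 70.7°N, 179.0°W

Write both endpoints as unit vectors p₁, p₂ with components (cos φ cos λ, cos φ sin λ, sin φ).
The central angle between the endpoints is δ = arccos(p₁·p₂) ≈ 1.776 rad (101.8°).
Interpolate at f = 1/2 with slerp weights a = sin((1−f)δ)/sin δ ≈ 0.793, b = sin(fδ)/sin δ ≈ 0.793.
p = a·p₁ + b·p₂ ≈ (-0.331, -0.006, 0.944); φ = arcsin(p_z) ≈ 70.65°, λ = atan2(p_y, p_x) ≈ -178.96°.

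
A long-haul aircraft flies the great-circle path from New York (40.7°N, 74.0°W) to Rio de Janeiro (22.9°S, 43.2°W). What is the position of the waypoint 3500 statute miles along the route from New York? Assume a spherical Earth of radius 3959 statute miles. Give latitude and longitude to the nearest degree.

Write both endpoints as unit vectors p₁, p₂ with components (cos φ cos λ, cos φ sin λ, sin φ).
The central angle between the endpoints is δ = arccos(p₁·p₂) ≈ 1.217 rad (69.7°). The total great-circle distance is δ·R ≈ 1.217 × 3959 ≈ 4819 mi, so the target fraction is f = 3500/4819 ≈ 0.726.
Interpolate at f ≈ 0.726 with slerp weights a = sin((1−f)δ)/sin δ ≈ 0.349, b = sin(fδ)/sin δ ≈ 0.824.
p = a·p₁ + b·p₂ ≈ (0.626, -0.774, -0.093); φ = arcsin(p_z) ≈ -5.36°, λ = atan2(p_y, p_x) ≈ -51.01°.

≈ 5°S, 51°W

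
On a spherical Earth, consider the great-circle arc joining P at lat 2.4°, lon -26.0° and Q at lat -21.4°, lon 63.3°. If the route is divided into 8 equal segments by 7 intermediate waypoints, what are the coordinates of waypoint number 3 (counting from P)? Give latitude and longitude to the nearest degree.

≈ lat -10°, lon 6°

Write both endpoints as unit vectors p₁, p₂ with components (cos φ cos λ, cos φ sin λ, sin φ).
The central angle between the endpoints is δ = arccos(p₁·p₂) ≈ 1.575 rad (90.2°).
Interpolate at f = 3/8 with slerp weights a = sin((1−f)δ)/sin δ ≈ 0.833, b = sin(fδ)/sin δ ≈ 0.557.
p = a·p₁ + b·p₂ ≈ (0.981, 0.098, -0.168); φ = arcsin(p_z) ≈ -9.69°, λ = atan2(p_y, p_x) ≈ 5.73°.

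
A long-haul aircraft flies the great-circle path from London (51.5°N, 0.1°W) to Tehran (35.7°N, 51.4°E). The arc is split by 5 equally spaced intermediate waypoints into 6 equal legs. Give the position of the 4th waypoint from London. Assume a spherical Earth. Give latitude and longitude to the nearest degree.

≈ 43°N, 38°E

Write both endpoints as unit vectors p₁, p₂ with components (cos φ cos λ, cos φ sin λ, sin φ).
The central angle between the endpoints is δ = arccos(p₁·p₂) ≈ 0.690 rad (39.5°).
Interpolate at f = 4/6 with slerp weights a = sin((1−f)δ)/sin δ ≈ 0.358, b = sin(fδ)/sin δ ≈ 0.697.
p = a·p₁ + b·p₂ ≈ (0.576, 0.442, 0.687); φ = arcsin(p_z) ≈ 43.41°, λ = atan2(p_y, p_x) ≈ 37.50°.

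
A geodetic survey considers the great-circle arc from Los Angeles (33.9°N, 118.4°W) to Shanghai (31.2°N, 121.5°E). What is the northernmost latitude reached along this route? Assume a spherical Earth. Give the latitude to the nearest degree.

≈ 52°N

The great circle lies in the plane with unit normal n̂ = (p₁ × p₂)/|p₁ × p₂|.
Here n̂_z ≈ -0.616; the vertex latitude is φ_max = arccos|n̂_z| ≈ 52.0°.
Check via Clairaut: cos φ_max = |cos φ₁| · sin C = cos(33.9°)·sin(47.9°) ≈ 0.616, again giving ≈ 52.0°.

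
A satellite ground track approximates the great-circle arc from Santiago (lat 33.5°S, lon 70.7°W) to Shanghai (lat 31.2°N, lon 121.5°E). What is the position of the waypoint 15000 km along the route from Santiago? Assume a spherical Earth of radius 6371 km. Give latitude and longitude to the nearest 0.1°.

Write both endpoints as unit vectors p₁, p₂ with components (cos φ cos λ, cos φ sin λ, sin φ).
The central angle between the endpoints is δ = arccos(p₁·p₂) ≈ 2.957 rad (169.4°). The total great-circle distance is δ·R ≈ 2.957 × 6371 ≈ 18842 km, so the target fraction is f = 15000/18842 ≈ 0.796.
Interpolate at f ≈ 0.796 with slerp weights a = sin((1−f)δ)/sin δ ≈ 3.096, b = sin(fδ)/sin δ ≈ 3.868.
p = a·p₁ + b·p₂ ≈ (-0.875, 0.384, 0.295); φ = arcsin(p_z) ≈ 17.13°, λ = atan2(p_y, p_x) ≈ 156.32°.

≈ lat 17.1°N, lon 156.3°E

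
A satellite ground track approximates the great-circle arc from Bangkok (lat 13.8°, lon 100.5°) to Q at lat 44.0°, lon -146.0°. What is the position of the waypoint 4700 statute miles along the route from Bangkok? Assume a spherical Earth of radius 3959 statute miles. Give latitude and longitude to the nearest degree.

Convert each endpoint to a unit vector on the sphere (x = cos φ cos λ, y = cos φ sin λ, z = sin φ).
The central angle between the endpoints is δ = arccos(p₁·p₂) ≈ 1.684 rad (96.5°). The total great-circle distance is δ·R ≈ 1.684 × 3959 ≈ 6667 mi, so the target fraction is f = 4700/6667 ≈ 0.705.
Interpolate at f ≈ 0.705 with slerp weights a = sin((1−f)δ)/sin δ ≈ 0.480, b = sin(fδ)/sin δ ≈ 0.933.
p = a·p₁ + b·p₂ ≈ (-0.641, 0.083, 0.763); φ = arcsin(p_z) ≈ 49.70°, λ = atan2(p_y, p_x) ≈ 172.67°.

≈ lat 50°, lon 173°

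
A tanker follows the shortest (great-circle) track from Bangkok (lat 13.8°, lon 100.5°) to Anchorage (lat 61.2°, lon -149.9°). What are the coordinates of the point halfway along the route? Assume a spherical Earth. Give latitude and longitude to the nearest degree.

The haversine formula gives a central angle δ ≈ 1.519 rad (87.0°) between the endpoints.
Interpolate at f = 1/2 with slerp weights a = sin((1−f)δ)/sin δ ≈ 0.689, b = sin(fδ)/sin δ ≈ 0.689.
p = a·p₁ + b·p₂ ≈ (-0.409, 0.492, 0.769); φ = arcsin(p_z) ≈ 50.22°, λ = atan2(p_y, p_x) ≈ 129.78°.

≈ lat 50°, lon 130°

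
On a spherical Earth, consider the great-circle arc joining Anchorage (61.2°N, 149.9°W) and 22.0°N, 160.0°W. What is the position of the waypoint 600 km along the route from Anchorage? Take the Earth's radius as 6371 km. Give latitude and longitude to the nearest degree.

≈ 56°N, 152°W

Write both endpoints as unit vectors p₁, p₂ with components (cos φ cos λ, cos φ sin λ, sin φ).
The central angle between the endpoints is δ = arccos(p₁·p₂) ≈ 0.695 rad (39.8°). The total great-circle distance is δ·R ≈ 0.695 × 6371 ≈ 4428 km, so the target fraction is f = 600/4428 ≈ 0.135.
Interpolate at f ≈ 0.135 with slerp weights a = sin((1−f)δ)/sin δ ≈ 0.883, b = sin(fδ)/sin δ ≈ 0.147.
p = a·p₁ + b·p₂ ≈ (-0.496, -0.260, 0.829); φ = arcsin(p_z) ≈ 55.96°, λ = atan2(p_y, p_x) ≈ -152.34°.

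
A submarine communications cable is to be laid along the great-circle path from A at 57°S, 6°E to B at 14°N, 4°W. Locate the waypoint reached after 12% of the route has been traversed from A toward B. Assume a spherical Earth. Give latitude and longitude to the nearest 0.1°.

≈ 48.5°S, 3.7°E

The haversine formula gives a central angle δ ≈ 1.248 rad (71.5°) between the endpoints.
Interpolate at f = 0.12 with slerp weights a = sin((1−f)δ)/sin δ ≈ 0.939, b = sin(fδ)/sin δ ≈ 0.157.
p = a·p₁ + b·p₂ ≈ (0.661, 0.043, -0.749); φ = arcsin(p_z) ≈ -48.53°, λ = atan2(p_y, p_x) ≈ 3.71°.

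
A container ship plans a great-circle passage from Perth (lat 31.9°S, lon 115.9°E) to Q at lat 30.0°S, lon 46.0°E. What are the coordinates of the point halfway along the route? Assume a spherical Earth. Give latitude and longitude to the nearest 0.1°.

Write both endpoints as unit vectors p₁, p₂ with components (cos φ cos λ, cos φ sin λ, sin φ).
The central angle between the endpoints is δ = arccos(p₁·p₂) ≈ 1.028 rad (58.9°).
Interpolate at f = 1/2 with slerp weights a = sin((1−f)δ)/sin δ ≈ 0.574, b = sin(fδ)/sin δ ≈ 0.574.
p = a·p₁ + b·p₂ ≈ (0.132, 0.796, -0.590); φ = arcsin(p_z) ≈ -36.19°, λ = atan2(p_y, p_x) ≈ 80.55°.

≈ lat 36.2°S, lon 80.6°E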